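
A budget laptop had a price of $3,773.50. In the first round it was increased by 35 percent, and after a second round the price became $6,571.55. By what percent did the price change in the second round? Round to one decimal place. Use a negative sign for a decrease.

After the first round: $3,773.50 × 1.35 = $5094.225.
Second-round multiplier: $6,571.55 ÷ $5094.225 ≈ 1.29.
That is a change of 29.0%.

29.0%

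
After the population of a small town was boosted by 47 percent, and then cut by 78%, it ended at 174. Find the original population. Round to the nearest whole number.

Undoing the 78% decrease: 174 ÷ 0.22 ≈ 790.909091.
Undoing the 47% increase: 790.909091 ÷ 1.47 ≈ 538.

538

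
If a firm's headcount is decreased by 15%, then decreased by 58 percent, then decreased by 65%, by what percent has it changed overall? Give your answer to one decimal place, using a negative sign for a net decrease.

-87.5%

The combined multiplier is 0.85 × 0.42 × 0.35 = 0.12495.
That corresponds to a decrease of 87.5%.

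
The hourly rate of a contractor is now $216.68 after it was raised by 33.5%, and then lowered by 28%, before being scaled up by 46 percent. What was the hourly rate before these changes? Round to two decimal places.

Undoing the 46% increase: $216.68 ÷ 1.46 ≈ $148.410959.
Undoing the 28% decrease: $148.410959 ÷ 0.72 ≈ $206.126332.
Undoing the 33.5% increase: $206.126332 ÷ 1.335 ≈ $154.40.

$154.40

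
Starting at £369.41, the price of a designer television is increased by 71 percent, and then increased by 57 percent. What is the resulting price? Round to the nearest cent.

£991.76

Each change multiplies by a factor: 1.71 × 1.57 = 2.6847.
£369.41 × 2.6847 = £991.755027 ≈ £991.76.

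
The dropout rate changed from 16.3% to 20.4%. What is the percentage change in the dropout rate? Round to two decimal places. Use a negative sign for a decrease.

The change is 20.4 − 16.3 = 4.1 percentage points.
Relative to the original 16.3%, that is 4.1 ÷ 16.3 ≈ 25.15%.

25.15%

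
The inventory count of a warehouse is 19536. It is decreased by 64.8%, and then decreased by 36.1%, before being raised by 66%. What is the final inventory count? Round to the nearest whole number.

After the 64.8% decrease: 19536 × 0.352 = 6876.672.
Apply the 36.1% decrease: 6876.672 × 0.639 = 4394.193408.
Apply the 66% increase: 4394.193408 × 1.66 = 7294.36105728 ≈ 7294.

7294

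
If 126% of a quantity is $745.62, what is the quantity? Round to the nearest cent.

$745.62 ÷ 1.26 ≈ $591.76.

$591.76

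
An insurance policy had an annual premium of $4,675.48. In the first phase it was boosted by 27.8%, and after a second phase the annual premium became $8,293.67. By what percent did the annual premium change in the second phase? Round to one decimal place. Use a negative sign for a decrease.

After the first phase: $4,675.48 × 1.278 = $5975.26344.
Second-phase multiplier: $8,293.67 ÷ $5975.26344 ≈ 1.388.
That is a change of 38.8%.

38.8%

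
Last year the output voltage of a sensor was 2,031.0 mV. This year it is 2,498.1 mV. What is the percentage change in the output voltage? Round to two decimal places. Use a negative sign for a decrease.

23.00%

Change: 2,498.1 − 2,031.0 = 467.1.
Relative to the original: 467.1 ÷ 2,031.0 ≈ 23.00%.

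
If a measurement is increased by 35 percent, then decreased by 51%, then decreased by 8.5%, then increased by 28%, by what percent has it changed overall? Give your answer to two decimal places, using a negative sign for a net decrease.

A 35% increase multiplies by 1.35.
Then a 51% decrease: 1.35 × 0.49 = 0.6615.
Then an 8.5% decrease: 0.6615 × 0.915 = 0.6052725.
Then a 28% increase: 0.6052725 × 1.28 = 0.7747488.
Overall factor 0.7747488, i.e. -22.53%.

-22.53%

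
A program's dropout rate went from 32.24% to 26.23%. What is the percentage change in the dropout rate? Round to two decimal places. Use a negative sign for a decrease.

-18.64%

The change is 26.23 − 32.24 = -6.01 percentage points.
Relative to the original 32.24%, that is -6.01 ÷ 32.24 ≈ -18.64%.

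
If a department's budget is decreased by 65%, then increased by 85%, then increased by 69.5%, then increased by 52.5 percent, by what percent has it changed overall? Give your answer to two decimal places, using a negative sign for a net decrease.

67.37%

A 65% decrease multiplies by 0.35.
Then an 85% increase: 0.35 × 1.85 = 0.6475.
Then a 69.5% increase: 0.6475 × 1.695 = 1.0975125.
Then a 52.5% increase: 1.0975125 × 1.525 = 1.6737065625.
Overall factor 1.6737065625, i.e. 67.37%.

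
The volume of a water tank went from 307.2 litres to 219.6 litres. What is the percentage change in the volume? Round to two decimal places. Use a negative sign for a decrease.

Change: 219.6 − 307.2 = -87.6.
Relative to the original: -87.6 ÷ 307.2 ≈ -28.52%.

-28.52%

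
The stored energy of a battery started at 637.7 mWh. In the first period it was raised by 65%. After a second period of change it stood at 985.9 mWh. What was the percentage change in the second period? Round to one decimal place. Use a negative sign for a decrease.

After the first period: 637.7 × 1.65 = 1052.205.
Second-period multiplier: 985.9 ÷ 1052.205 ≈ 0.93698.
That is a change of -6.3%.

-6.3%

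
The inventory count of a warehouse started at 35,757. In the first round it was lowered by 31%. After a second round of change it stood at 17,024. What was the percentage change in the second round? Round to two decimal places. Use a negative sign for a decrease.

-31.00%

After the first round: 35,757 × 0.69 = 24672.33.
Second-round multiplier: 17,024 ÷ 24672.33 ≈ 0.690004.
That is a change of -31.00%.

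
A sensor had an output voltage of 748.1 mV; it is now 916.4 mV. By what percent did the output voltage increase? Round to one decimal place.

Change: 916.4 − 748.1 = 168.3.
Relative to the original: 168.3 ÷ 748.1 ≈ 22.5%.
So the output voltage increased by 22.5%.

22.5%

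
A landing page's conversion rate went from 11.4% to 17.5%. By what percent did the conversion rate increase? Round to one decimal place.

53.5%

The change is 17.5 − 11.4 = 6.1 percentage points.
Relative to the original 11.4%, that is 6.1 ÷ 11.4 ≈ 53.5%.
So the conversion rate rose by 53.5%.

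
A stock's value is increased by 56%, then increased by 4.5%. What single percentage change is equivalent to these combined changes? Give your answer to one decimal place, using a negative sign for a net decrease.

The combined multiplier is 1.56 × 1.045 = 1.6302.
That corresponds to an increase of 63.0%.

63.0%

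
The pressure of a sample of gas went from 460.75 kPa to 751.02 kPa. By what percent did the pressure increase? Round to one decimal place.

63.0%

Change: 751.02 − 460.75 = 290.27.
Relative to the original: 290.27 ÷ 460.75 ≈ 63.0%.
So the pressure increased by 63.0%.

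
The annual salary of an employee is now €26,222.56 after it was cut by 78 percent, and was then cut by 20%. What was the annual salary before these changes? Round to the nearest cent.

Undoing the 20% decrease: €26,222.56 ÷ 0.8 = €32778.2.
Undoing the 78% decrease: €32778.2 ÷ 0.22 ≈ €148,991.82.

€148,991.82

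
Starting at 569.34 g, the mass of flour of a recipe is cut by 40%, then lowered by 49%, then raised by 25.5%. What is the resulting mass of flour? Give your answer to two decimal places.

218.64 g

40% decrease: 569.34 × 0.6 = 341.604.
After the 49% decrease: 341.604 × 0.51 = 174.21804.
After the 25.5% increase: 174.21804 × 1.255 = 218.6436402 ≈ 218.64.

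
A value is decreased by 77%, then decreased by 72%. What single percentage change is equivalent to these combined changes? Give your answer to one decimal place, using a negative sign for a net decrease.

The combined multiplier is 0.23 × 0.28 = 0.0644.
That corresponds to a decrease of 93.6%.

-93.6%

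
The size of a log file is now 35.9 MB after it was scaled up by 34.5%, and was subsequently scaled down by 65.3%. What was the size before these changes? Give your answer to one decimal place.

Undoing the 65.3% decrease: 35.9 ÷ 0.347 ≈ 103.458213.
Undoing the 34.5% increase: 103.458213 ÷ 1.345 ≈ 76.9 MB.

76.9 MB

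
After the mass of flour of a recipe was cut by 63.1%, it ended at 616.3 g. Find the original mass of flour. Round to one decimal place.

1670.2 g

The overall multiplier applied was 0.369.
So the original mass of flour was 616.3 ÷ 0.369 ≈ 1670.2 g.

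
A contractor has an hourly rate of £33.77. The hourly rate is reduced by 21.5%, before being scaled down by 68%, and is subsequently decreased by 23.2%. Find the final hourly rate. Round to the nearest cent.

Each change multiplies by a factor: 0.785 × 0.32 × 0.768 = 0.1929216.
£33.77 × 0.1929216 = £6.514962432 ≈ £6.51.

£6.51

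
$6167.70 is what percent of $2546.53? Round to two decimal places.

242.20%

$6167.70 ÷ $2546.53 ≈ 242.20%.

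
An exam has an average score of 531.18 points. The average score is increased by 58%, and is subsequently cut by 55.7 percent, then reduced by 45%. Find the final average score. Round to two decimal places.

Each change multiplies by a factor: 1.58 × 0.443 × 0.55 = 0.384967.
531.18 × 0.384967 = 204.48677106 ≈ 204.49.

204.49 points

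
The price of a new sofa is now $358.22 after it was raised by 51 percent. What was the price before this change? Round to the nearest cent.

$237.23

The overall multiplier applied was 1.51.
So the original price was $358.22 ÷ 1.51 ≈ $237.23.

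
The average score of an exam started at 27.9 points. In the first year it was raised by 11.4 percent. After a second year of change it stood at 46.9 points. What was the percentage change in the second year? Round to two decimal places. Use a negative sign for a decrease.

After the first year: 27.9 × 1.114 = 31.0806.
Second-year multiplier: 46.9 ÷ 31.0806 ≈ 1.50898.
That is a change of 50.90%.

50.90%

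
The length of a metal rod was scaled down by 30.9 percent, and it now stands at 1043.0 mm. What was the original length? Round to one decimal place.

1509.4 mm

The overall multiplier applied was 0.691.
So the original length was 1043.0 ÷ 0.691 ≈ 1509.4 mm.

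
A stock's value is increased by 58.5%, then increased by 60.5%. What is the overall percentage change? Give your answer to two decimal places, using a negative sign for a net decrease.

154.39%

A 58.5% increase multiplies by 1.585.
Then a 60.5% increase: 1.585 × 1.605 = 2.543925.
Overall factor 2.543925, i.e. 154.39%.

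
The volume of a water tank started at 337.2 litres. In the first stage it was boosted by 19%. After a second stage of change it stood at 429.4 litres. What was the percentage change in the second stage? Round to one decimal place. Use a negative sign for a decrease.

After the first stage: 337.2 × 1.19 = 401.268.
Second-stage multiplier: 429.4 ÷ 401.268 ≈ 1.07011.
That is a change of 7.0%.

7.0%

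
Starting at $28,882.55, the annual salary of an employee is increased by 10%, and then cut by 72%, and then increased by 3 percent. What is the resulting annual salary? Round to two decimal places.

Apply the 10% increase: $28,882.55 × 1.1 = $31770.805.
After the 72% decrease: $31770.805 × 0.28 = $8895.8254.
Apply the 3% increase: $8895.8254 × 1.03 = $9162.700162 ≈ $9,162.70.

$9,162.70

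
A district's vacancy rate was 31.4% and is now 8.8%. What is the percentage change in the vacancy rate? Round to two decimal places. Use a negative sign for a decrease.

The change is 8.8 − 31.4 = -22.6 percentage points.
Relative to the original 31.4%, that is -22.6 ÷ 31.4 ≈ -71.97%.

-71.97%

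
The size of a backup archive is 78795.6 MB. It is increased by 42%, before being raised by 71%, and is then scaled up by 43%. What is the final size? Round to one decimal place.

Each change multiplies by a factor: 1.42 × 1.71 × 1.43 = 3.472326.
78795.6 × 3.472326 = 273604.0105656 ≈ 273604.0.

273604.0 MB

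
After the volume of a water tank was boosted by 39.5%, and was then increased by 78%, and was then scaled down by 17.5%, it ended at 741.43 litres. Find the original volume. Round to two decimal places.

The overall multiplier applied was 1.395 × 1.78 × 0.825 = 2.0485575.
So the original volume was 741.43 ÷ 2.0485575 ≈ 361.93 litres.

361.93 litres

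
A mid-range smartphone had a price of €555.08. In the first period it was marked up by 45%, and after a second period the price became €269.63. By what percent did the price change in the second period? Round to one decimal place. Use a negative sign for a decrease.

-66.5%

After the first period: €555.08 × 1.45 = €804.866.
Second-period multiplier: €269.63 ÷ €804.866 ≈ 0.335.
That is a change of -66.5%.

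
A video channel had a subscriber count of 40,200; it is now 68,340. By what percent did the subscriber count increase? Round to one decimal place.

Change: 68,340 − 40,200 = 28,140.
Relative to the original: 28,140 ÷ 40,200 = 70.0%.
So the subscriber count increased by 70.0%.

70.0%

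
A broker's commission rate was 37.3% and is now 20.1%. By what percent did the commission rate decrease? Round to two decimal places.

46.11%

The change is 20.1 − 37.3 = -17.2 percentage points.
Relative to the original 37.3%, that is -17.2 ÷ 37.3 ≈ -46.11%.
So the commission rate fell by 46.11%.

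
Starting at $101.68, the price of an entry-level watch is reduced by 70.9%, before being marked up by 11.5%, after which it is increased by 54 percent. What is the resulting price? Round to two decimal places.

$50.81

Each change multiplies by a factor: 0.291 × 1.115 × 1.54 = 0.4996761.
$101.68 × 0.4996761 = $50.807065848 ≈ $50.81.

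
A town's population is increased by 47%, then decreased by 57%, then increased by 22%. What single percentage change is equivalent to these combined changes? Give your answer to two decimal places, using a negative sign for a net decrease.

The combined multiplier is 1.47 × 0.43 × 1.22 = 0.771162.
That corresponds to a decrease of 22.88%.

-22.88%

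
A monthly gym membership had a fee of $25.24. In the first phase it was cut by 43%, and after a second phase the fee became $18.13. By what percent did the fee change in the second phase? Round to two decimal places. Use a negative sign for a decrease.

After the first phase: $25.24 × 0.57 = $14.3868.
Second-phase multiplier: $18.13 ÷ $14.3868 ≈ 1.260183.
That is a change of 26.02%.

26.02%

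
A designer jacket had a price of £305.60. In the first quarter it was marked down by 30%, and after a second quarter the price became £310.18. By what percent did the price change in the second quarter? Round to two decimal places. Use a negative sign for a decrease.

45.00%

After the first quarter: £305.60 × 0.7 = £213.92.
Second-quarter multiplier: £310.18 ÷ £213.92 ≈ 1.449981.
That is a change of 45.00%.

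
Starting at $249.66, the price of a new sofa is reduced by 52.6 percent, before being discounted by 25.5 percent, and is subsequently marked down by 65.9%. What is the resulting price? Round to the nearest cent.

$30.06

Each change multiplies by a factor: 0.474 × 0.745 × 0.341 = 0.12041733.
$249.66 × 0.12041733 = $30.0633906078 ≈ $30.06.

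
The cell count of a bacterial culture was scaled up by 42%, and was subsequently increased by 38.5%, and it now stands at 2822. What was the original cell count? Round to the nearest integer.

1435

Undoing the 38.5% increase: 2822 ÷ 1.385 ≈ 2037.545126.
Undoing the 42% increase: 2037.545126 ÷ 1.42 ≈ 1435.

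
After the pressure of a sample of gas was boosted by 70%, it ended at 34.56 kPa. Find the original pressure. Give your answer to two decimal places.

The overall multiplier applied was 1.7.
So the original pressure was 34.56 ÷ 1.7 ≈ 20.33 kPa.

20.33 kPa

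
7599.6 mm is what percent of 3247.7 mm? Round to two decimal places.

234.00%

7599.6 mm ÷ 3247.7 mm ≈ 234.00%.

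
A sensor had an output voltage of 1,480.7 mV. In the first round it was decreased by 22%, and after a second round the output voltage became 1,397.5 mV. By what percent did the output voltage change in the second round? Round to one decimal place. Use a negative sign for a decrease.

After the first round: 1,480.7 × 0.78 = 1154.946.
Second-round multiplier: 1,397.5 ÷ 1154.946 ≈ 1.21001.
That is a change of 21.0%.

21.0%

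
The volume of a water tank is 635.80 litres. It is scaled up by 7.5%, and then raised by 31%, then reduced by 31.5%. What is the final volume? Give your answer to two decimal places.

613.33 litres

7.5% increase: 635.80 × 1.075 = 683.485.
After the 31% increase: 683.485 × 1.31 = 895.36535.
Apply the 31.5% decrease: 895.36535 × 0.685 = 613.32526475 ≈ 613.33.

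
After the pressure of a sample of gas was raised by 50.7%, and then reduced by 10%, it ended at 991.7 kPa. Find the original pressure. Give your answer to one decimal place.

Undoing the 10% decrease: 991.7 ÷ 0.9 ≈ 1101.888889.
Undoing the 50.7% increase: 1101.888889 ÷ 1.507 ≈ 731.2 kPa.

731.2 kPa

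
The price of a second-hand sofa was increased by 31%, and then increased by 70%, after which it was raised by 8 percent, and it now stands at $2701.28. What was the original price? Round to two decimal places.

$1123.12

The overall multiplier applied was 1.31 × 1.7 × 1.08 = 2.40516.
So the original price was $2701.28 ÷ 2.40516 ≈ $1123.12.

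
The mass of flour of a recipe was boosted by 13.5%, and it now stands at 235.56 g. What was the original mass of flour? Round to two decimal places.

207.54 g

The overall multiplier applied was 1.135.
So the original mass of flour was 235.56 ÷ 1.135 ≈ 207.54 g.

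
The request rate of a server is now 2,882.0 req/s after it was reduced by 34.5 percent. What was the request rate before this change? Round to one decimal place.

The overall multiplier applied was 0.655.
So the original request rate was 2,882.0 ÷ 0.655 = 4,400.0 req/s.

4,400.0 req/s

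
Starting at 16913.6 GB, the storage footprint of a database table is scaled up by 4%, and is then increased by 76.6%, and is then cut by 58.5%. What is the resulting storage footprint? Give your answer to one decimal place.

12891.6 GB

4% increase: 16913.6 × 1.04 = 17590.144.
After the 76.6% increase: 17590.144 × 1.766 = 31064.194304.
58.5% decrease: 31064.194304 × 0.415 = 12891.64063616 ≈ 12891.6.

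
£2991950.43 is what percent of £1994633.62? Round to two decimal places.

150.00%

£2991950.43 ÷ £1994633.62 = 150.00%.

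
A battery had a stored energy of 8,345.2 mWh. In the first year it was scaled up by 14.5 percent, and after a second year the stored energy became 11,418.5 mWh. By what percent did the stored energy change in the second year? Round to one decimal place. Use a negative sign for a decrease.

After the first year: 8,345.2 × 1.145 = 9555.254.
Second-year multiplier: 11,418.5 ÷ 9555.254 ≈ 1.195.
That is a change of 19.5%.

19.5%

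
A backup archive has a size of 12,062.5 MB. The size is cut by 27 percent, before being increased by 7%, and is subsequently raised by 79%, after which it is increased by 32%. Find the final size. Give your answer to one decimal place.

Each change multiplies by a factor: 0.73 × 1.07 × 1.79 × 1.32 = 1.84558308.
12,062.5 × 1.84558308 = 22262.3459025 ≈ 22,262.3.

22,262.3 MB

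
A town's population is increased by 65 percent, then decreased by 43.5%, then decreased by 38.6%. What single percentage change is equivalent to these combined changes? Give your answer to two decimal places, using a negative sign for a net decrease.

-42.76%

A 65% increase multiplies by 1.65.
Then a 43.5% decrease: 1.65 × 0.565 = 0.93225.
Then a 38.6% decrease: 0.93225 × 0.614 = 0.5724015.
Overall factor 0.5724015, i.e. -42.76%.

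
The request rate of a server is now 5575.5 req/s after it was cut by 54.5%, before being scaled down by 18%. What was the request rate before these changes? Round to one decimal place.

The overall multiplier applied was 0.455 × 0.82 = 0.3731.
So the original request rate was 5575.5 ÷ 0.3731 ≈ 14943.7 req/s.

14943.7 req/s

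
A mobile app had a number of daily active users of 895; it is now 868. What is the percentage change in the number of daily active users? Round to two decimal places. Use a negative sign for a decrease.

-3.02%

Change: 868 − 895 = -27.
Relative to the original: -27 ÷ 895 ≈ -3.02%.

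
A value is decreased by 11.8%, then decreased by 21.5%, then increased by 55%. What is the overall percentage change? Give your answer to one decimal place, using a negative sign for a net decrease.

7.3%

The combined multiplier is 0.882 × 0.785 × 1.55 = 1.0731735.
That corresponds to an increase of 7.3%.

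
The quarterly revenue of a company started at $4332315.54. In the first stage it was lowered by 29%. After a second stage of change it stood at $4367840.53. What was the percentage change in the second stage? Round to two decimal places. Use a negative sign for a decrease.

42.00%

After the first stage: $4332315.54 × 0.71 = $3075944.0334.
Second-stage multiplier: $4367840.53 ÷ $3075944.0334 ≈ 1.42.
That is a change of 42.00%.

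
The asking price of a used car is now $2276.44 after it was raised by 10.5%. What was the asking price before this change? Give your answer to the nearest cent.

$2060.13

The overall multiplier applied was 1.105.
So the original asking price was $2276.44 ÷ 1.105 ≈ $2060.13.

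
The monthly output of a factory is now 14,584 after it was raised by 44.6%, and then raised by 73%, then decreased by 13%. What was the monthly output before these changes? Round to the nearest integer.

6,701

The overall multiplier applied was 1.446 × 1.73 × 0.87 = 2.1763746.
So the original monthly output was 14,584 ÷ 2.1763746 ≈ 6,701.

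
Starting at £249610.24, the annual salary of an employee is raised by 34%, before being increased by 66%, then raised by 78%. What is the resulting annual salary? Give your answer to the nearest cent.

£988314.77

Apply the 34% increase: £249610.24 × 1.34 = £334477.7216.
Apply the 66% increase: £334477.7216 × 1.66 = £555233.017856.
After the 78% increase: £555233.017856 × 1.78 = £988314.77178368 ≈ £988314.77.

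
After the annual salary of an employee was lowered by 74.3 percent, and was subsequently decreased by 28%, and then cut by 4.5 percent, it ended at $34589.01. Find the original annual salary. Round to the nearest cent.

The overall multiplier applied was 0.257 × 0.72 × 0.955 = 0.1767132.
So the original annual salary was $34589.01 ÷ 0.1767132 ≈ $195735.29.

$195735.29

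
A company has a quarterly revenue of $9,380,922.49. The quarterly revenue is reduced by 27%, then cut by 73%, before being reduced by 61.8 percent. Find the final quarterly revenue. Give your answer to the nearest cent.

Each change multiplies by a factor: 0.73 × 0.27 × 0.382 = 0.0752922.
$9,380,922.49 × 0.0752922 = $706310.292301578 ≈ $706,310.29.

$706,310.29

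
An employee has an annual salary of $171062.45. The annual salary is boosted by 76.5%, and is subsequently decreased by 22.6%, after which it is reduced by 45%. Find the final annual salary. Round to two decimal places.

$128529.57

Each change multiplies by a factor: 1.765 × 0.774 × 0.55 = 0.7513605.
$171062.45 × 0.7513605 = $128529.567963225 ≈ $128529.57.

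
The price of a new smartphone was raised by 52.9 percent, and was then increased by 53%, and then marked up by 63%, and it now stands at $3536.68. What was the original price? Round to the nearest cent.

Undoing the 63% increase: $3536.68 ÷ 1.63 ≈ $2169.742331.
Undoing the 53% increase: $2169.742331 ÷ 1.53 ≈ $1418.132242.
Undoing the 52.9% increase: $1418.132242 ÷ 1.529 ≈ $927.49.

$927.49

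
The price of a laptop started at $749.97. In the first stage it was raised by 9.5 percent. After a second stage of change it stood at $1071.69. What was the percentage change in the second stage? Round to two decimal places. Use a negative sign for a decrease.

30.50%

After the first stage: $749.97 × 1.095 = $821.21715.
Second-stage multiplier: $1071.69 ÷ $821.21715 ≈ 1.305002.
That is a change of 30.50%.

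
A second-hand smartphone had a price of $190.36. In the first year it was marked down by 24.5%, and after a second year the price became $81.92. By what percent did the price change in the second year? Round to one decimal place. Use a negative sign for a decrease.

-43.0%

After the first year: $190.36 × 0.755 = $143.7218.
Second-year multiplier: $81.92 ÷ $143.7218 ≈ 0.56999.
That is a change of -43.0%.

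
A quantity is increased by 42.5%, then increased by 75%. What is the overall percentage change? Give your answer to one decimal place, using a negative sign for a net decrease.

149.4%

A 42.5% increase multiplies by 1.425.
Then a 75% increase: 1.425 × 1.75 = 2.49375.
Overall factor 2.49375, i.e. 149.4%.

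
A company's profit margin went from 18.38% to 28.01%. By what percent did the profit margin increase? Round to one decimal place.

The change is 28.01 − 18.38 = 9.63 percentage points.
Relative to the original 18.38%, that is 9.63 ÷ 18.38 ≈ 52.4%.
So the profit margin rose by 52.4%.

52.4%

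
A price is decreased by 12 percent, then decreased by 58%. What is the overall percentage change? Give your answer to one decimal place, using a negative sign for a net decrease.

A 12% decrease multiplies by 0.88.
Then a 58% decrease: 0.88 × 0.42 = 0.3696.
Overall factor 0.3696, i.e. -63.0%.

-63.0%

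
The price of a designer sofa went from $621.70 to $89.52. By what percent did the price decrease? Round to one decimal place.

Change: $89.52 − $621.70 = -$532.18.
Relative to the original: -$532.18 ÷ $621.70 ≈ -85.6%.
So the price decreased by 85.6%.

85.6%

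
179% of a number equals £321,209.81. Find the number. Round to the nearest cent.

£321,209.81 ÷ 1.79 ≈ £179,446.82.

£179,446.82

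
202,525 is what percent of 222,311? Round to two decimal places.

202,525 ÷ 222,311 ≈ 91.10%.

91.10%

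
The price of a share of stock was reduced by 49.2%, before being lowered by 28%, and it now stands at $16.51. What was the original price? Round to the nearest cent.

$45.14

Undoing the 28% decrease: $16.51 ÷ 0.72 ≈ $22.930556.
Undoing the 49.2% decrease: $22.930556 ÷ 0.508 ≈ $45.14.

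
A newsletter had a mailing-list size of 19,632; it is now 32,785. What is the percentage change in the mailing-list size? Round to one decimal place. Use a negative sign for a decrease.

Change: 32,785 − 19,632 = 13,153.
Relative to the original: 13,153 ÷ 19,632 ≈ 67.0%.

67.0%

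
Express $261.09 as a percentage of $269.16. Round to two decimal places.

$261.09 ÷ $269.16 ≈ 97.00%.

97.00%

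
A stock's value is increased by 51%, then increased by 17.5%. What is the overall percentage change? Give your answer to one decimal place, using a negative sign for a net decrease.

77.4%

The combined multiplier is 1.51 × 1.175 = 1.77425.
That corresponds to an increase of 77.4%.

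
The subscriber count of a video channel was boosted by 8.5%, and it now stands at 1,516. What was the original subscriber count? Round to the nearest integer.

The overall multiplier applied was 1.085.
So the original subscriber count was 1,516 ÷ 1.085 ≈ 1,397.

1,397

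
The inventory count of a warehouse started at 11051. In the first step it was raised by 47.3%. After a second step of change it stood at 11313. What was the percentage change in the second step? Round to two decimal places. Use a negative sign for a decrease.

-30.50%

After the first step: 11051 × 1.473 = 16278.123.
Second-step multiplier: 11313 ÷ 16278.123 ≈ 0.694982.
That is a change of -30.50%.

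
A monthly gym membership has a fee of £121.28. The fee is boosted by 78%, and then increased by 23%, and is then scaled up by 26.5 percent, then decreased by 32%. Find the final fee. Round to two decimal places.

£228.41

Each change multiplies by a factor: 1.78 × 1.23 × 1.265 × 0.68 = 1.88332188.
£121.28 × 1.88332188 = £228.4092776064 ≈ £228.41.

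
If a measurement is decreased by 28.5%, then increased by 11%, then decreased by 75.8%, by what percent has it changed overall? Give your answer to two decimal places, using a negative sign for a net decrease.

The combined multiplier is 0.715 × 1.11 × 0.242 = 0.1920633.
That corresponds to a decrease of 80.79%.

-80.79%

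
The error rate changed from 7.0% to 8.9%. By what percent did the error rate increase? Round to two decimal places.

27.14%

The change is 8.9 − 7.0 = 1.9 percentage points.
Relative to the original 7.0%, that is 1.9 ÷ 7.0 ≈ 27.14%.
So the error rate rose by 27.14%.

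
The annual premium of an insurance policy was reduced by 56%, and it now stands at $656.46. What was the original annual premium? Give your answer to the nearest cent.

$1,491.95

The overall multiplier applied was 0.44.
So the original annual premium was $656.46 ÷ 0.44 ≈ $1,491.95.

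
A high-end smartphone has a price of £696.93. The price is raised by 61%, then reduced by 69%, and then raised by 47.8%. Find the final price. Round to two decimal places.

£514.10

Each change multiplies by a factor: 1.61 × 0.31 × 1.478 = 0.7376698.
£696.93 × 0.7376698 = £514.104213714 ≈ £514.10.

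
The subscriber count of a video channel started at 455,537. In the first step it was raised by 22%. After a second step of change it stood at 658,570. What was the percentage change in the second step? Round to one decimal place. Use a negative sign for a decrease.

After the first step: 455,537 × 1.22 = 555755.14.
Second-step multiplier: 658,570 ÷ 555755.14 ≈ 1.185.
That is a change of 18.5%.

18.5%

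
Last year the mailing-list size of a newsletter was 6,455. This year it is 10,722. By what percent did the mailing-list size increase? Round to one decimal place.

66.1%

Change: 10,722 − 6,455 = 4,267.
Relative to the original: 4,267 ÷ 6,455 ≈ 66.1%.
So the mailing-list size increased by 66.1%.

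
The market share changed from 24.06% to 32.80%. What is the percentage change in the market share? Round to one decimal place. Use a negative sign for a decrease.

The change is 32.80 − 24.06 = 8.74 percentage points.
Relative to the original 24.06%, that is 8.74 ÷ 24.06 ≈ 36.3%.

36.3%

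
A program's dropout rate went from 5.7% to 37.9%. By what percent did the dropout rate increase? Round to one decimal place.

The change is 37.9 − 5.7 = 32.2 percentage points.
Relative to the original 5.7%, that is 32.2 ÷ 5.7 ≈ 564.9%.
So the dropout rate rose by 564.9%.

564.9%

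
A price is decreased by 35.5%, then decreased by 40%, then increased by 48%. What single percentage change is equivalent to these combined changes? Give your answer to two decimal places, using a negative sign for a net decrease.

-42.72%

The combined multiplier is 0.645 × 0.6 × 1.48 = 0.57276.
That corresponds to a decrease of 42.72%.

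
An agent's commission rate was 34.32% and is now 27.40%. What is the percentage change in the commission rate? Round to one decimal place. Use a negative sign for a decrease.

-20.2%

The change is 27.40 − 34.32 = -6.92 percentage points.
Relative to the original 34.32%, that is -6.92 ÷ 34.32 ≈ -20.2%.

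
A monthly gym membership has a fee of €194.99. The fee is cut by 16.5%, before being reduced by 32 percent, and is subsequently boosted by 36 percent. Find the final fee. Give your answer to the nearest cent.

After the 16.5% decrease: €194.99 × 0.835 = €162.81665.
Apply the 32% decrease: €162.81665 × 0.68 = €110.715322.
Apply the 36% increase: €110.715322 × 1.36 = €150.57283792 ≈ €150.57.

€150.57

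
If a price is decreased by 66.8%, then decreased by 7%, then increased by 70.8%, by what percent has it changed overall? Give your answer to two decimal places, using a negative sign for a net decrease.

A 66.8% decrease multiplies by 0.332.
Then a 7% decrease: 0.332 × 0.93 = 0.30876.
Then a 70.8% increase: 0.30876 × 1.708 = 0.52736208.
Overall factor 0.52736208, i.e. -47.26%.

-47.26%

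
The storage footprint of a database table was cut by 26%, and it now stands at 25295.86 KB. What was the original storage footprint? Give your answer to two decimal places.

The overall multiplier applied was 0.74.
So the original storage footprint was 25295.86 ÷ 0.74 ≈ 34183.59 KB.

34183.59 KB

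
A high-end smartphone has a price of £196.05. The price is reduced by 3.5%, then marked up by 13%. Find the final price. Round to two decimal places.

3.5% decrease: £196.05 × 0.965 = £189.18825.
Apply the 13% increase: £189.18825 × 1.13 = £213.7827225 ≈ £213.78.

£213.78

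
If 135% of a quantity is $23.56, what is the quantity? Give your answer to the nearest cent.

$17.45

$23.56 ÷ 1.35 ≈ $17.45.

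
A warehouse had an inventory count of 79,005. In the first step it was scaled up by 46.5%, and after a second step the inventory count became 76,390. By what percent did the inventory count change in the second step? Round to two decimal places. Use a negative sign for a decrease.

After the first step: 79,005 × 1.465 = 115742.325.
Second-step multiplier: 76,390 ÷ 115742.325 ≈ 0.660001.
That is a change of -34.00%.

-34.00%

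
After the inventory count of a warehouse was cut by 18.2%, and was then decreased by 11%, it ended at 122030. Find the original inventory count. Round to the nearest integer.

Undoing the 11% decrease: 122030 ÷ 0.89 ≈ 137112.359551.
Undoing the 18.2% decrease: 137112.359551 ÷ 0.818 ≈ 167619.

167619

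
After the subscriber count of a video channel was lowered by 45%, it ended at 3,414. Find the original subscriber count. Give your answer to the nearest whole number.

6,207

The overall multiplier applied was 0.55.
So the original subscriber count was 3,414 ÷ 0.55 ≈ 6,207.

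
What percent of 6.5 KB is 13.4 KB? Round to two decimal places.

13.4 KB ÷ 6.5 KB ≈ 206.15%.

206.15%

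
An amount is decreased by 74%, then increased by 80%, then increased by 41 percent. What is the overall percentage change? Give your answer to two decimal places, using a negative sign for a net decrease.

-34.01%

A 74% decrease multiplies by 0.26.
Then an 80% increase: 0.26 × 1.8 = 0.468.
Then a 41% increase: 0.468 × 1.41 = 0.65988.
Overall factor 0.65988, i.e. -34.01%.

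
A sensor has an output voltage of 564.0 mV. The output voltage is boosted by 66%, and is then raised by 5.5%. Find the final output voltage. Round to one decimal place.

987.7 mV

After the 66% increase: 564.0 × 1.66 = 936.24.
Apply the 5.5% increase: 936.24 × 1.055 = 987.7332 ≈ 987.7.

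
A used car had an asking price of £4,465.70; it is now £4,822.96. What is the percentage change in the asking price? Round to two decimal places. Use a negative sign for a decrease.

Change: £4,822.96 − £4,465.70 = £357.26.
Relative to the original: £357.26 ÷ £4,465.70 ≈ 8.00%.

8.00%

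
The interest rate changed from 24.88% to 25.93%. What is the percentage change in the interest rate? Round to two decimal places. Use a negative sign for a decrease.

4.22%

The change is 25.93 − 24.88 = 1.05 percentage points.
Relative to the original 24.88%, that is 1.05 ÷ 24.88 ≈ 4.22%.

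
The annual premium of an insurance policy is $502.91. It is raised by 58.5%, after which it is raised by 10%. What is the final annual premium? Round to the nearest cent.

$876.82

Each change multiplies by a factor: 1.585 × 1.1 = 1.7435.
$502.91 × 1.7435 = $876.823585 ≈ $876.82.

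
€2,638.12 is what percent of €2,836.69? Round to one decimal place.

93.0%

€2,638.12 ÷ €2,836.69 ≈ 93.0%.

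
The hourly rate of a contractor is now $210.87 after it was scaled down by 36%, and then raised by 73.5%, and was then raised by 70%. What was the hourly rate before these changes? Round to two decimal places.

The overall multiplier applied was 0.64 × 1.735 × 1.7 = 1.88768.
So the original hourly rate was $210.87 ÷ 1.88768 ≈ $111.71.

$111.71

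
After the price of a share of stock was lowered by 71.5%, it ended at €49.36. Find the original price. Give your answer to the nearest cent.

€173.19

The overall multiplier applied was 0.285.
So the original price was €49.36 ÷ 0.285 ≈ €173.19.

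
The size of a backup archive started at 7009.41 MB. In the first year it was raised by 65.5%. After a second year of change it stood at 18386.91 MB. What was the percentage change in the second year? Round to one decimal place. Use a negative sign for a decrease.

58.5%

After the first year: 7009.41 × 1.655 = 11600.57355.
Second-year multiplier: 18386.91 ÷ 11600.57355 ≈ 1.585.
That is a change of 58.5%.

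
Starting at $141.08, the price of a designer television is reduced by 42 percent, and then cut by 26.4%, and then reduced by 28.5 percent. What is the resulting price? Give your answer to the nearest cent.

$43.06

Apply the 42% decrease: $141.08 × 0.58 = $81.8264.
26.4% decrease: $81.8264 × 0.736 = $60.2242304.
Apply the 28.5% decrease: $60.2242304 × 0.715 = $43.060324736 ≈ $43.06.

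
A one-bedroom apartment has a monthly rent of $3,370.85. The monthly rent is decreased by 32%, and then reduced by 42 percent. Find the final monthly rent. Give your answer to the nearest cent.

Each change multiplies by a factor: 0.68 × 0.58 = 0.3944.
$3,370.85 × 0.3944 = $1329.46324 ≈ $1,329.46.

$1,329.46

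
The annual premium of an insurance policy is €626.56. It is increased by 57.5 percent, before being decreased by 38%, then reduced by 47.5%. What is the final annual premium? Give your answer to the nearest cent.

Each change multiplies by a factor: 1.575 × 0.62 × 0.525 = 0.5126625.
€626.56 × 0.5126625 = €321.213816 ≈ €321.21.

€321.21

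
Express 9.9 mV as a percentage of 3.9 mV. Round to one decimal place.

253.8%

9.9 mV ÷ 3.9 mV ≈ 253.8%.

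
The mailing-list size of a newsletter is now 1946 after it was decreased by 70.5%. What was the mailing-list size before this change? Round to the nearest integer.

The overall multiplier applied was 0.295.
So the original mailing-list size was 1946 ÷ 0.295 ≈ 6597.

6597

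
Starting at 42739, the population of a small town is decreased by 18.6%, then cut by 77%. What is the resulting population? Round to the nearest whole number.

Each change multiplies by a factor: 0.814 × 0.23 = 0.18722.
42739 × 0.18722 = 8001.59558 ≈ 8002.

8002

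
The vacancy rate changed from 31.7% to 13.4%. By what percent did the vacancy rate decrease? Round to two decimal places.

57.73%

The change is 13.4 − 31.7 = -18.3 percentage points.
Relative to the original 31.7%, that is -18.3 ÷ 31.7 ≈ -57.73%.
So the vacancy rate fell by 57.73%.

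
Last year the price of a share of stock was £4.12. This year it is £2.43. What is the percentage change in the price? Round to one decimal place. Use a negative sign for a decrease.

-41.0%

Change: £2.43 − £4.12 = -£1.69.
Relative to the original: -£1.69 ÷ £4.12 ≈ -41.0%.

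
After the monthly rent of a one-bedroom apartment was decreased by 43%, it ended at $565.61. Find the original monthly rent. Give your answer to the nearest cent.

$992.30

The overall multiplier applied was 0.57.
So the original monthly rent was $565.61 ÷ 0.57 ≈ $992.30.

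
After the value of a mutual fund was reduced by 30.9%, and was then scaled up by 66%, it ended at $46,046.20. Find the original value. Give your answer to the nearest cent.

Undoing the 66% increase: $46,046.20 ÷ 1.66 ≈ $27738.674699.
Undoing the 30.9% decrease: $27738.674699 ÷ 0.691 ≈ $40,142.80.

$40,142.80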